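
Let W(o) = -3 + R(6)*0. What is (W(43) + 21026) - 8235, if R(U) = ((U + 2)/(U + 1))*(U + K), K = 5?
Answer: 12788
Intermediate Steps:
R(U) = (2 + U)*(5 + U)/(1 + U) (R(U) = ((U + 2)/(U + 1))*(U + 5) = ((2 + U)/(1 + U))*(5 + U) = (2 + U)*(5 + U)/(1 + U))
W(o) = -3 (W(o) = -3 + ((10 + 6² + 7*6)/(1 + 6))*0 = -3 + ((10 + 36 + 42)/7)*0 = -3 + ((⅐)*88)*0 = -3 + (88/7)*0 = -3 + 0 = -3)
(W(43) + 21026) - 8235 = (-3 + 21026) - 8235 = 21023 - 8235 = 12788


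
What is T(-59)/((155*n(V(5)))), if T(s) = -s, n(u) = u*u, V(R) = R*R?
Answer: 59/96875 ≈ 0.00060903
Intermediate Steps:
V(R) = R²
n(u) = u²
T(-59)/((155*n(V(5)))) = (-1*(-59))/((155*(5²)²)) = 59/((155*25²)) = 59/((155*625)) = 59/96875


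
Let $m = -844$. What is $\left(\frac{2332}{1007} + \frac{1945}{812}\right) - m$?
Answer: $\frac{13093915}{15428} \approx 848.71$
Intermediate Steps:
$\left(\frac{2332}{1007} + \frac{1945}{812}\right) - m = \left(\frac{2332}{1007} + \frac{1945}{812}\right) - -844 = \left(2332 \cdot \frac{1}{1007} + 1945 \cdot \frac{1}{812}\right) + 844 = \left(\frac{44}{19} + \frac{1945}{812}\right) + 844 = \frac{72683}{15428} + 844 = \frac{13093915}{15428}$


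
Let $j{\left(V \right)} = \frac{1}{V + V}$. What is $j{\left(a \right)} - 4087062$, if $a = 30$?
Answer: $- \frac{245223719}{60} \approx -4.0871 \cdot 10^{6}$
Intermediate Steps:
$j{\left(V \right)} = \frac{1}{2 V}$
$j{\left(a \right)} - 4087062 = \frac{1}{2 \cdot 30} - 4087062 = \frac{1}{2} \cdot \frac{1}{30} - 4087062 = \frac{1}{60} - 4087062 = - \frac{245223719}{60}$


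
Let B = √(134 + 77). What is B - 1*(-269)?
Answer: 269 + √211 ≈ 283.53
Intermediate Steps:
B = √211 ≈ 14.526
B - 1*(-269) = √211 - 1*(-269) = √211 + 269 = 269 + √211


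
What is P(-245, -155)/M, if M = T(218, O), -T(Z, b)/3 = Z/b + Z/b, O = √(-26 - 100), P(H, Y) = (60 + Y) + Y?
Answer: 125*I*√14/218 ≈ 2.1454*I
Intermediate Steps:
P(H, Y) = 60 + 2*Y
O = 3*I*√14 (O = √(-126) = 3*I*√14 ≈ 11.225*I)
T(Z, b) = -6*Z/b (T(Z, b) = -3*(Z/b + Z/b) = -6*Z/b)
M = 218*I*√14/7 (M = -6*218/3*I*√14 = -6*218*(-I*√14/42) = 218*I*√14/7 ≈ 116.53*I)
P(-245, -155)/M = (60 + 2*(-155))/((218*I*√14/7)) = (60 - 310)*(-I*√14/436) = -(-125)*I*√14/218 = 125*I*√14/218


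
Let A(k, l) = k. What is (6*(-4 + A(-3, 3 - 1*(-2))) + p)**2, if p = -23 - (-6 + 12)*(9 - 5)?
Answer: 7921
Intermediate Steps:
p = -47 (p = -23 - 6*4 = -23 - 1*24 = -23 - 24 = -47)
(6*(-4 + A(-3, 3 - 1*(-2))) + p)**2 = (6*(-4 - 3) - 47)**2 = (6*(-7) - 47)**2 = (-42 - 47)**2 = (-89)**2 = 7921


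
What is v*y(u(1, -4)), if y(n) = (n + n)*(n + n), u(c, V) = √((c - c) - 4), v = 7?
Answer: -112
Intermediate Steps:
u(c, V) = 2*I (u(c, V) = √(0 - 4) = √(-4) = 2*I)
y(n) = 4*n² (y(n) = (2*n)*(2*n) = 4*n²)
v*y(u(1, -4)) = 7*(4*(2*I)²) = 7*(4*(-4)) = 7*(-16) = -112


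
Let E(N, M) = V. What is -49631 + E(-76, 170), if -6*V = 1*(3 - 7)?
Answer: -148891/3 ≈ -49630.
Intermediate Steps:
V = ⅔ (V = -(3 - 7)/6 = -(-4)/6 = -⅙*(-4) = ⅔ ≈ 0.66667)
E(N, M) = ⅔
-49631 + E(-76, 170) = -49631 + ⅔ = -148891/3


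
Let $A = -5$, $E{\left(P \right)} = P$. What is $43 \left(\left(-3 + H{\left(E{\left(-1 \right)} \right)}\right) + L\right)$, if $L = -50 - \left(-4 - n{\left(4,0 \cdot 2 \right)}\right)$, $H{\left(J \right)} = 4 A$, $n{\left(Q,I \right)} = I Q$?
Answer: $-2967$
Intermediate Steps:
$H{\left(J \right)} = -20$ ($H{\left(J \right)} = 4 \left(-5\right) = -20$)
$L = -46$ ($L = -50 - \left(-4 - 0 \cdot 2 \cdot 4\right) = -50 - \left(-4 - 0 \cdot 4\right) = -50 - \left(-4 - 0\right) = -50 - \left(-4 + 0\right) = -50 - -4 = -50 + 4 = -46$)
$43 \left(\left(-3 + H{\left(E{\left(-1 \right)} \right)}\right) + L\right) = 43 \left(\left(-3 - 20\right) - 46\right) = 43 \left(-23 - 46\right) = 43 \left(-69\right) = -2967$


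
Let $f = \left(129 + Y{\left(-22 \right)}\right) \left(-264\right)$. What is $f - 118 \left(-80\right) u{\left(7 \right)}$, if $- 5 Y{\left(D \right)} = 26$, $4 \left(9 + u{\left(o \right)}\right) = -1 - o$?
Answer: $- \frac{682616}{5} \approx -1.3652 \cdot 10^{5}$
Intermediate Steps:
$u{\left(o \right)} = - \frac{37}{4} - \frac{o}{4}$ ($u{\left(o \right)} = -9 + \frac{-1 - o}{4} = -9 - \left(\frac{1}{4} + \frac{o}{4}\right) = - \frac{37}{4} - \frac{o}{4}$)
$Y{\left(D \right)} = - \frac{26}{5}$ ($Y{\left(D \right)} = \left(- \frac{1}{5}\right) 26 = - \frac{26}{5}$)
$f = - \frac{163416}{5}$ ($f = \left(129 - \frac{26}{5}\right) \left(-264\right) = \frac{619}{5} \left(-264\right) = - \frac{163416}{5} \approx -32683.0$)
$f - 118 \left(-80\right) u{\left(7 \right)} = - \frac{163416}{5} - 118 \left(-80\right) \left(- \frac{37}{4} - \frac{7}{4}\right) = - \frac{163416}{5} - - 9440 \left(- \frac{37}{4} - \frac{7}{4}\right) = - \frac{163416}{5} - \left(-9440\right) \left(-11\right) = - \frac{163416}{5} - 103840 = - \frac{682616}{5}$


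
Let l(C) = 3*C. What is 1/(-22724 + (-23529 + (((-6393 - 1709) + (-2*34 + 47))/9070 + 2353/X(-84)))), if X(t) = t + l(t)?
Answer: -1523760/70490506799 ≈ -2.1617e-5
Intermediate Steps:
X(t) = 4*t (X(t) = t + 3*t = 4*t)
1/(-22724 + (-23529 + (((-6393 - 1709) + (-2*34 + 47))/9070 + 2353/X(-84)))) = 1/(-22724 + (-23529 + (((-6393 - 1709) + (-2*34 + 47))/9070 + 2353/((4*(-84)))))) = 1/(-22724 + (-23529 + ((-8102 + (-68 + 47))*(1/9070) + 2353/(-336)))) = 1/(-22724 + (-23529 + ((-8102 - 21)*(1/9070) + 2353*(-1/336)))) = 1/(-22724 + (-23529 + (-8123*1/9070 - 2353/336))) = 1/(-22724 + (-23529 + (-8123/9070 - 2353/336))) = 1/(-22724 + (-23529 - 12035519/1523760)) = 1/(-22724 - 35864584559/1523760) = 1/(-70490506799/1523760) = -1523760/70490506799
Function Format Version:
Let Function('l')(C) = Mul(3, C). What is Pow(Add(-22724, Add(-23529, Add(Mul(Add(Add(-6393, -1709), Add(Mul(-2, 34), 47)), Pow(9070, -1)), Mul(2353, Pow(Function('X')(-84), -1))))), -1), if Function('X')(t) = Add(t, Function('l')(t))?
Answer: Rational(-1523760, 70490506799) ≈ -2.1617e-5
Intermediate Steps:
Function('X')(t) = Mul(4, t) (Function('X')(t) = Add(t, Mul(3, t)) = Mul(4, t))
Pow(Add(-22724, Add(-23529, Add(Mul(Add(Add(-6393, -1709), Add(Mul(-2, 34), 47)), Pow(9070, -1)), Mul(2353, Pow(Function('X')(-84), -1))))), -1) = Pow(Add(-22724, Add(-23529, Add(Mul(Add(Add(-6393, -1709), Add(Mul(-2, 34), 47)), Pow(9070, -1)), Mul(2353, Pow(Mul(4, -84), -1))))), -1) = Pow(Add(-22724, Add(-23529, Add(Mul(Add(-8102, Add(-68, 47)), Rational(1, 9070)), Mul(2353, Pow(-336, -1))))), -1) = Pow(Add(-22724, Add(-23529, Add(Mul(Add(-8102, -21), Rational(1, 9070)), Mul(2353, Rational(-1, 336))))), -1) = Pow(Add(-22724, Add(-23529, Add(Mul(-8123, Rational(1, 9070)), Rational(-2353, 336)))), -1) = Pow(Add(-22724, Add(-23529, Add(Rational(-8123, 9070), Rational(-2353, 336)))), -1) = Pow(Add(-22724, Add(-23529, Rational(-12035519, 1523760))), -1) = Pow(Add(-22724, Rational(-35864584559, 1523760)), -1) = Pow(Rational(-70490506799, 1523760), -1) = Rational(-1523760, 70490506799)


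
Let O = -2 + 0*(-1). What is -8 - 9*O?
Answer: 10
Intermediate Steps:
O = -2 (O = -2 + 0 = -2)
-8 - 9*O = -8 - 9*(-2) = -8 + 18 = 10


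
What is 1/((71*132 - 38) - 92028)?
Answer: -1/82694 ≈ -1.2093e-5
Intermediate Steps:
1/((71*132 - 38) - 92028) = 1/((9372 - 38) - 92028) = 1/(9334 - 92028) = 1/(-82694) = -1/82694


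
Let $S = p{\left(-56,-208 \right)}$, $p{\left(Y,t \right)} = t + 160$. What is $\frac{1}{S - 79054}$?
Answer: $- \frac{1}{79102} \approx -1.2642 \cdot 10^{-5}$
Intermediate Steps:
$p{\left(Y,t \right)} = 160 + t$
$S = -48$ ($S = 160 - 208 = -48$)
$\frac{1}{S - 79054} = \frac{1}{-48 - 79054} = \frac{1}{-79102} = - \frac{1}{79102}$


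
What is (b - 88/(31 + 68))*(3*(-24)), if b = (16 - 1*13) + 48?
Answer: -3608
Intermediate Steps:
b = 51 (b = (16 - 13) + 48 = 3 + 48 = 51)
(b - 88/(31 + 68))*(3*(-24)) = (51 - 88/(31 + 68))*(3*(-24)) = (51 - 88/99)*(-72) = (51 - 88*1/99)*(-72) = (51 - 8/9)*(-72) = (451/9)*(-72) = -3608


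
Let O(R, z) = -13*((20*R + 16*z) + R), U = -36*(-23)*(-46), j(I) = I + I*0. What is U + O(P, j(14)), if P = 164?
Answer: -85772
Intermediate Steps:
j(I) = I (j(I) = I + 0 = I)
U = -38088 (U = 828*(-46) = -38088)
O(R, z) = -273*R - 208*z (O(R, z) = -13*((16*z + 20*R) + R) = -13*(16*z + 21*R) = -273*R - 208*z)
U + O(P, j(14)) = -38088 + (-273*164 - 208*14) = -38088 + (-44772 - 2912) = -38088 - 47684 = -85772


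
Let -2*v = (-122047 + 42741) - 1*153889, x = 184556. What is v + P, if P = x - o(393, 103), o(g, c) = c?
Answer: 602101/2 ≈ 3.0105e+5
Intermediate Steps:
P = 184453 (P = 184556 - 1*103 = 184556 - 103 = 184453)
v = 233195/2 (v = -((-122047 + 42741) - 1*153889)/2 = -(-79306 - 153889)/2 = -½*(-233195) = 233195/2 ≈ 1.1660e+5)
v + P = 233195/2 + 184453 = 602101/2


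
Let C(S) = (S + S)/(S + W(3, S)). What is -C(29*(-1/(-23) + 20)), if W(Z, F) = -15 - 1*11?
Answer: -26738/12771 ≈ -2.0937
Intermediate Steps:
W(Z, F) = -26 (W(Z, F) = -15 - 11 = -26)
C(S) = 2*S/(-26 + S) (C(S) = (S + S)/(S - 26) = (2*S)/(-26 + S) = 2*S/(-26 + S))
-C(29*(-1/(-23) + 20)) = -2*29*(-1/(-23) + 20)/(-26 + 29*(-1/(-23) + 20)) = -2*29*(-1*(-1/23) + 20)/(-26 + 29*(-1*(-1/23) + 20)) = -2*29*(1/23 + 20)/(-26 + 29*(1/23 + 20)) = -2*29*(461/23)/(-26 + 29*(461/23)) = -2*13369/(23*(-26 + 13369/23)) = -2*13369/(23*12771/23) = -2*13369*23/(23*12771) = -1*26738/12771 = -26738/12771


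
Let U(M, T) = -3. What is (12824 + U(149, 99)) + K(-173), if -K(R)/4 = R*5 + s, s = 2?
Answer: 16273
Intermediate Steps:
K(R) = -8 - 20*R (K(R) = -4*(R*5 + 2) = -4*(5*R + 2) = -4*(2 + 5*R) = -8 - 20*R)
(12824 + U(149, 99)) + K(-173) = (12824 - 3) + (-8 - 20*(-173)) = 12821 + (-8 + 3460) = 12821 + 3452 = 16273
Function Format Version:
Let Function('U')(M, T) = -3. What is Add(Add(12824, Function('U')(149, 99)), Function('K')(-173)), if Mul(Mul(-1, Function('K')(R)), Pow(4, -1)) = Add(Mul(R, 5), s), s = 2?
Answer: 16273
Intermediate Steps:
Function('K')(R) = Add(-8, Mul(-20, R)) (Function('K')(R) = Mul(-4, Add(Mul(R, 5), 2)) = Mul(-4, Add(Mul(5, R), 2)) = Mul(-4, Add(2, Mul(5, R))) = Add(-8, Mul(-20, R)))
Add(Add(12824, Function('U')(149, 99)), Function('K')(-173)) = Add(Add(12824, -3), Add(-8, Mul(-20, -173))) = Add(12821, Add(-8, 3460)) = Add(12821, 3452) = 16273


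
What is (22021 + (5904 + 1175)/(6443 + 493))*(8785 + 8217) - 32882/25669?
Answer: 33330759813645439/89020092 ≈ 3.7442e+8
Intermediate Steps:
(22021 + (5904 + 1175)/(6443 + 493))*(8785 + 8217) - 32882/25669 = (22021 + 7079/6936)*17002 - 32882/25669 = (152744735/6936)*17002 - 32882/25669 = 1298482992235/3468 - 32882/25669 = 33330759813645439/89020092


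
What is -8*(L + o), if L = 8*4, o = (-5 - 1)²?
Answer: -544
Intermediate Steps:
o = 36 (o = (-6)² = 36)
L = 32
-8*(L + o) = -8*(32 + 36) = -8*68 = -544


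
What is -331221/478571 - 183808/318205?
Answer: -193361356673/152283685055 ≈ -1.2697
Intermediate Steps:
-331221/478571 - 183808/318205 = -193361356673/152283685055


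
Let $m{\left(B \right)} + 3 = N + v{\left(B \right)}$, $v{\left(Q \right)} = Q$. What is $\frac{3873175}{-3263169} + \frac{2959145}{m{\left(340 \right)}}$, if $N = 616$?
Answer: $\frac{9652499094730}{3109800057} \approx 3103.9$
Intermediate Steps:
$m{\left(B \right)} = 613 + B$ ($m{\left(B \right)} = -3 + \left(616 + B\right) = 613 + B$)
$\frac{3873175}{-3263169} + \frac{2959145}{m{\left(340 \right)}} = \frac{3873175}{-3263169} + \frac{2959145}{613 + 340} = 3873175 \left(- \frac{1}{3263169}\right) + \frac{2959145}{953} = - \frac{3873175}{3263169} + 2959145 \cdot \frac{1}{953} = - \frac{3873175}{3263169} + \frac{2959145}{953} = \frac{9652499094730}{3109800057}$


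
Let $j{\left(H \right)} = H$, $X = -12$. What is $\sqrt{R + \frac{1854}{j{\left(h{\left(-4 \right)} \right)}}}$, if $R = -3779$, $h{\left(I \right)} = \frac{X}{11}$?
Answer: $\frac{i \sqrt{21914}}{2} \approx 74.017 i$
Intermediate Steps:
$h{\left(I \right)} = - \frac{12}{11}$
$\sqrt{R + \frac{1854}{j{\left(h{\left(-4 \right)} \right)}}} = \sqrt{-3779 + \frac{1854}{- \frac{12}{11}}} = \sqrt{-3779 + 1854 \left(- \frac{11}{12}\right)} = \sqrt{-3779 - \frac{3399}{2}} = \sqrt{- \frac{10957}{2}} = \frac{i \sqrt{21914}}{2}$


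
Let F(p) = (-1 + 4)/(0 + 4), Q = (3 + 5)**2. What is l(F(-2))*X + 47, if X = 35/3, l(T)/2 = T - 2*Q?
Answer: -17533/6 ≈ -2922.2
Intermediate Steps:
Q = 64 (Q = 8**2 = 64)
F(p) = 3/4
l(T) = -256 + 2*T (l(T) = 2*(T - 2*64) = 2*(T - 128) = 2*(-128 + T) = -256 + 2*T)
X = 35/3 (X = 35*(1/3) = 35/3 ≈ 11.667)
l(F(-2))*X + 47 = (-256 + 2*(3/4))*(35/3) + 47 = (-256 + 3/2)*(35/3) + 47 = -509/2*35/3 + 47 = -17815/6 + 47 = -17533/6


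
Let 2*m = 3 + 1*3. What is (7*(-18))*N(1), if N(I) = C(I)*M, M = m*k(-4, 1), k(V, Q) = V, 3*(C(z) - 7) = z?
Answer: 11088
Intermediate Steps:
C(z) = 7 + z/3
m = 3 (m = (3 + 1*3)/2 = (3 + 3)/2 = (½)*6 = 3)
M = -12 (M = 3*(-4) = -12)
N(I) = -84 - 4*I (N(I) = (7 + I/3)*(-12) = -84 - 4*I)
(7*(-18))*N(1) = (7*(-18))*(-84 - 4*1) = -126*(-84 - 4) = -126*(-88) = 11088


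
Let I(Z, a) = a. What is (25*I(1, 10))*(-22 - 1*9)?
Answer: -7750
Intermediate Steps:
(25*I(1, 10))*(-22 - 1*9) = (25*10)*(-22 - 1*9) = 250*(-22 - 9) = 250*(-31) = -7750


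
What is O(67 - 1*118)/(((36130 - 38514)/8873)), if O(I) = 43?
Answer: -381539/2384 ≈ -160.04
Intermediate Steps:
O(67 - 1*118)/(((36130 - 38514)/8873)) = 43/(((36130 - 38514)/8873)) = 43/((-2384*1/8873)) = 43/(-2384/8873) = 43*(-8873/2384) = -381539/2384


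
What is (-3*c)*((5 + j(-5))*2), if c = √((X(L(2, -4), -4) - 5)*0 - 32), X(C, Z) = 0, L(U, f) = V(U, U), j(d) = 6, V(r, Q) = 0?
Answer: -264*I*√2 ≈ -373.35*I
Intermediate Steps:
L(U, f) = 0
c = 4*I*√2 (c = √((0 - 5)*0 - 32) = √(-5*0 - 32) = √(0 - 32) = √(-32) = 4*I*√2 ≈ 5.6569*I)
(-3*c)*((5 + j(-5))*2) = (-12*I*√2)*((5 + 6)*2) = (-12*I*√2)*(11*2) = -12*I*√2*22 = -264*I*√2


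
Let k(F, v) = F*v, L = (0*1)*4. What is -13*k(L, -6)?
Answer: 0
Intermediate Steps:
L = 0 (L = 0*4 = 0)
-13*k(L, -6) = -0*(-6) = -13*0 = 0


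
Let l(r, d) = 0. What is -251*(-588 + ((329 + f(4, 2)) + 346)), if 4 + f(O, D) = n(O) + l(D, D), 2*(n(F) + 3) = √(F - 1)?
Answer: -20080 - 251*√3/2 ≈ -20297.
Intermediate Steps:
n(F) = -3 + √(-1 + F)/2 (n(F) = -3 + √(F - 1)/2 = -3 + √(-1 + F)/2)
f(O, D) = -7 + √(-1 + O)/2 (f(O, D) = -4 + ((-3 + √(-1 + O)/2) + 0) = -4 + (-3 + √(-1 + O)/2) = -7 + √(-1 + O)/2)
-251*(-588 + ((329 + f(4, 2)) + 346)) = -251*(-588 + ((329 + (-7 + √(-1 + 4)/2)) + 346)) = -251*(-588 + ((329 + (-7 + √3/2)) + 346)) = -251*(-588 + ((322 + √3/2) + 346)) = -251*(-588 + (668 + √3/2)) = -251*(80 + √3/2) = -20080 - 251*√3/2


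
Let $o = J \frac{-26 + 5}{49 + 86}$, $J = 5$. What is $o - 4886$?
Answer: $- \frac{43981}{9} \approx -4886.8$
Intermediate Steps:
$o = - \frac{7}{9}$ ($o = 5 \frac{-26 + 5}{49 + 86} = 5 \left(- \frac{21}{135}\right) = 5 \left(\left(-21\right) \frac{1}{135}\right) = 5 \left(- \frac{7}{45}\right) = - \frac{7}{9} \approx -0.77778$)
$o - 4886 = - \frac{7}{9} - 4886 = - \frac{43981}{9}$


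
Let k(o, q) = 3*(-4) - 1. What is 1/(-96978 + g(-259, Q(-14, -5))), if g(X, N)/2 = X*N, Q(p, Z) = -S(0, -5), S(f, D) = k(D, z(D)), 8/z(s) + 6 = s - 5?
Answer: -1/103712 ≈ -9.6421e-6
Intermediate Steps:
z(s) = 8/(-11 + s) (z(s) = 8/(-6 + (s - 5)) = 8/(-6 + (-5 + s)) = 8/(-11 + s))
k(o, q) = -13 (k(o, q) = -12 - 1 = -13)
S(f, D) = -13
Q(p, Z) = 13 (Q(p, Z) = -1*(-13) = 13)
g(X, N) = 2*N*X (g(X, N) = 2*(X*N) = 2*(N*X) = 2*N*X)
1/(-96978 + g(-259, Q(-14, -5))) = 1/(-96978 + 2*13*(-259)) = 1/(-96978 - 6734) = 1/(-103712) = -1/103712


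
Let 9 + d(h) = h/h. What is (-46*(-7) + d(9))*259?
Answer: 81326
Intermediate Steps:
d(h) = -8 (d(h) = -9 + h/h = -9 + 1 = -8)
(-46*(-7) + d(9))*259 = (-46*(-7) - 8)*259 = (322 - 8)*259 = 314*259 = 81326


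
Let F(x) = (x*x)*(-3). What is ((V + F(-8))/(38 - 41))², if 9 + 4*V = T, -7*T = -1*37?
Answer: 7295401/1764 ≈ 4135.7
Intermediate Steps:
F(x) = -3*x² (F(x) = x²*(-3) = -3*x²)
T = 37/7 (T = -(-1)*37/7 = -⅐*(-37) = 37/7 ≈ 5.2857)
V = -13/14 (V = -9/4 + (¼)*(37/7) = -9/4 + 37/28 = -13/14 ≈ -0.92857)
((V + F(-8))/(38 - 41))² = ((-13/14 - 3*(-8)²)/(38 - 41))² = ((-13/14 - 3*64)/(-3))² = ((-13/14 - 192)*(-⅓))² = (-2701/14*(-⅓))² = (2701/42)² = 7295401/1764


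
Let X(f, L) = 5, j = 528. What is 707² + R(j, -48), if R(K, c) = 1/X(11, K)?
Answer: 2499246/5 ≈ 4.9985e+5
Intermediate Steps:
R(K, c) = ⅕ (R(K, c) = 1/5 = ⅕)
707² + R(j, -48) = 707² + ⅕ = 499849 + ⅕ = 2499246/5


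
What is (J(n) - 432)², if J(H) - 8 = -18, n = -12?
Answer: 195364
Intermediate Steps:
J(H) = -10 (J(H) = 8 - 18 = -10)
(J(n) - 432)² = (-10 - 432)² = (-442)² = 195364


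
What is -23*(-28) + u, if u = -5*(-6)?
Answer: 674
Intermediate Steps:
u = 30
-23*(-28) + u = -23*(-28) + 30 = 644 + 30 = 674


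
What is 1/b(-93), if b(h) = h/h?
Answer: 1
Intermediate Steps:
b(h) = 1
1/b(-93) = 1/1 = 1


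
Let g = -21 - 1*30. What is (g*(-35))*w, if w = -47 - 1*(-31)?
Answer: -28560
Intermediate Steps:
w = -16 (w = -47 + 31 = -16)
g = -51 (g = -21 - 30 = -51)
(g*(-35))*w = -51*(-35)*(-16) = 1785*(-16) = -28560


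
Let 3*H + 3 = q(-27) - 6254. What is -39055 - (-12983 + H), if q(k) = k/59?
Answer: -4245554/177 ≈ -23986.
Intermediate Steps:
q(k) = k/59 (q(k) = k*(1/59) = k/59)
H = -369190/177 (H = -1 + ((1/59)*(-27) - 6254)/3 = -1 + (-27/59 - 6254)/3 = -1 + (1/3)*(-369013/59) = -1 - 369013/177 = -369190/177 ≈ -2085.8)
-39055 - (-12983 + H) = -39055 - (-12983 - 369190/177) = -39055 - 1*(-2667181/177) = -39055 + 2667181/177 = -4245554/177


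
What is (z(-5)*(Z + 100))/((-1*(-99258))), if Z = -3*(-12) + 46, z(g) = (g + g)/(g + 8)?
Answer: -910/148887 ≈ -0.0061120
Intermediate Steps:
z(g) = 2*g/(8 + g) (z(g) = (2*g)/(8 + g) = 2*g/(8 + g))
Z = 82 (Z = 36 + 46 = 82)
(z(-5)*(Z + 100))/((-1*(-99258))) = ((2*(-5)/(8 - 5))*(82 + 100))/((-1*(-99258))) = ((2*(-5)/3)*182)/99258 = ((2*(-5)*(⅓))*182)*(1/99258) = -10/3*182*(1/99258) = -1820/3*1/99258 = -910/148887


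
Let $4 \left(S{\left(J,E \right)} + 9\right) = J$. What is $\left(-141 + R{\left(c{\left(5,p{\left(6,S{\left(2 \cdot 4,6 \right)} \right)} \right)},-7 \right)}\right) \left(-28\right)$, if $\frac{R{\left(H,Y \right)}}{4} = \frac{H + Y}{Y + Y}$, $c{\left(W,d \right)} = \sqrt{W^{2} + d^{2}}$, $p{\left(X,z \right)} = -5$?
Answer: $3892 + 40 \sqrt{2} \approx 3948.6$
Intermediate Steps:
$S{\left(J,E \right)} = -9 + \frac{J}{4}$
$R{\left(H,Y \right)} = \frac{2 \left(H + Y\right)}{Y}$ ($R{\left(H,Y \right)} = 4 \frac{H + Y}{Y + Y} = 4 \frac{H + Y}{2 Y} = \frac{2 \left(H + Y\right)}{Y}$)
$\left(-141 + R{\left(c{\left(5,p{\left(6,S{\left(2 \cdot 4,6 \right)} \right)} \right)},-7 \right)}\right) \left(-28\right) = \left(-141 + \left(2 + \frac{2 \sqrt{5^{2} + \left(-5\right)^{2}}}{-7}\right)\right) \left(-28\right) = \left(-141 + \left(2 + 2 \sqrt{25 + 25} \left(- \frac{1}{7}\right)\right)\right) \left(-28\right) = \left(-141 + \left(2 + 2 \sqrt{50} \left(- \frac{1}{7}\right)\right)\right) \left(-28\right) = \left(-141 + \left(2 + 2 \cdot 5 \sqrt{2} \left(- \frac{1}{7}\right)\right)\right) \left(-28\right) = \left(-141 + \left(2 - \frac{10 \sqrt{2}}{7}\right)\right) \left(-28\right) = \left(-139 - \frac{10 \sqrt{2}}{7}\right) \left(-28\right) = 3892 + 40 \sqrt{2}$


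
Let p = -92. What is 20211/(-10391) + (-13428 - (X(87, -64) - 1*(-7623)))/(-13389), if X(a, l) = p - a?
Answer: -53724127/139125099 ≈ -0.38616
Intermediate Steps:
X(a, l) = -92 - a
20211/(-10391) + (-13428 - (X(87, -64) - 1*(-7623)))/(-13389) = 20211/(-10391) + (-13428 - ((-92 - 1*87) - 1*(-7623)))/(-13389) = 20211*(-1/10391) + (-13428 - ((-92 - 87) + 7623))*(-1/13389) = -20211/10391 + (-13428 - (-179 + 7623))*(-1/13389) = -20211/10391 + (-13428 - 1*7444)*(-1/13389) = -20211/10391 + (-13428 - 7444)*(-1/13389) = -20211/10391 - 20872*(-1/13389) = -20211/10391 + 20872/13389 = -53724127/139125099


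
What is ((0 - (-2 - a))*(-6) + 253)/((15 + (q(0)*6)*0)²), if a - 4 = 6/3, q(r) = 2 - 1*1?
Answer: 41/45 ≈ 0.91111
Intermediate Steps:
q(r) = 1 (q(r) = 2 - 1 = 1)
a = 6 (a = 4 + 6/3 = 4 + 6*(⅓) = 4 + 2 = 6)
((0 - (-2 - a))*(-6) + 253)/((15 + (q(0)*6)*0)²) = ((0 - (-2 - 1*6))*(-6) + 253)/((15 + (1*6)*0)²) = ((0 - (-2 - 6))*(-6) + 253)/((15 + 6*0)²) = ((0 - 1*(-8))*(-6) + 253)/((15 + 0)²) = ((0 + 8)*(-6) + 253)/(15²) = (8*(-6) + 253)/225 = (-48 + 253)*(1/225) = 205*(1/225) = 41/45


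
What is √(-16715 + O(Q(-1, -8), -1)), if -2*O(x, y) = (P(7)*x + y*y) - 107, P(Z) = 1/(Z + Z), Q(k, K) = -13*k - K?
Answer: I*√66651/2 ≈ 129.08*I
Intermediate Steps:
Q(k, K) = -K - 13*k
P(Z) = 1/(2*Z)
O(x, y) = 107/2 - y²/2 - x/28 (O(x, y) = -((((½)/7)*x + y*y) - 107)/2 = -((((½)*(⅐))*x + y²) - 107)/2 = -((x/14 + y²) - 107)/2 = -((y² + x/14) - 107)/2 = -(-107 + y² + x/14)/2 = 107/2 - y²/2 - x/28)
√(-16715 + O(Q(-1, -8), -1)) = √(-16715 + (107/2 - ½*(-1)² - (-1*(-8) - 13*(-1))/28)) = √(-16715 + (107/2 - ½*1 - (8 + 13)/28)) = √(-16715 + (107/2 - ½ - 1/28*21)) = √(-16715 + (107/2 - ½ - ¾)) = √(-16715 + 209/4) = √(-66651/4) = I*√66651/2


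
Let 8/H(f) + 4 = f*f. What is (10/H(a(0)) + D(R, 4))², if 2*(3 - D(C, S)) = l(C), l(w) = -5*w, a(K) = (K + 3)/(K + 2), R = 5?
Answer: 45369/256 ≈ 177.22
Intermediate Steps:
a(K) = (3 + K)/(2 + K)
D(C, S) = 3 + 5*C/2 (D(C, S) = 3 - (-5)*C/2 = 3 + 5*C/2)
H(f) = 8/(-4 + f²) (H(f) = 8/(-4 + f*f) = 8/(-4 + f²))
(10/H(a(0)) + D(R, 4))² = (10/((8/(-4 + ((3 + 0)/(2 + 0))²))) + (3 + (5/2)*5))² = (10/((8/(-4 + (3/2)²))) + (3 + 25/2))² = (10/((8/(-4 + ((½)*3)²))) + 31/2)² = (10/((8/(-4 + (3/2)²))) + 31/2)² = (10/((8/(-4 + 9/4))) + 31/2)² = (10/((8/(-7/4))) + 31/2)² = (10/((8*(-4/7))) + 31/2)² = (10/(-32/7) + 31/2)² = (10*(-7/32) + 31/2)² = (-35/16 + 31/2)² = (213/16)² = 45369/256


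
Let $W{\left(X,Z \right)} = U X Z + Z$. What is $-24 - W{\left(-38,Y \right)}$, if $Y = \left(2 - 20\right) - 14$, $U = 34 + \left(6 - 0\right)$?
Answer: $-48632$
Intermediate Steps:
$U = 40$ ($U = 34 + \left(6 + 0\right) = 34 + 6 = 40$)
$Y = -32$ ($Y = -18 - 14 = -32$)
$W{\left(X,Z \right)} = Z + 40 X Z$ ($W{\left(X,Z \right)} = 40 X Z + Z = Z + 40 X Z$)
$-24 - W{\left(-38,Y \right)} = -24 - - 32 \left(1 + 40 \left(-38\right)\right) = -24 - - 32 \left(1 - 1520\right) = -24 - \left(-32\right) \left(-1519\right) = -24 - 48608 = -48632$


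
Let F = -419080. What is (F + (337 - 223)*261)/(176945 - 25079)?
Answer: -194663/75933 ≈ -2.5636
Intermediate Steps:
(F + (337 - 223)*261)/(176945 - 25079) = (-419080 + (337 - 223)*261)/(176945 - 25079) = (-419080 + 114*261)/151866 = (-419080 + 29754)*(1/151866) = -389326*1/151866 = -194663/75933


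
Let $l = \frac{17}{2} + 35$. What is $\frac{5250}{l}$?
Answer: $\frac{3500}{29} \approx 120.69$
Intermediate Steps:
$l = \frac{87}{2}$ ($l = 17 \cdot \frac{1}{2} + 35 = \frac{17}{2} + 35 = \frac{87}{2} \approx 43.5$)
$\frac{5250}{l} = \frac{5250}{\frac{87}{2}} = 5250 \cdot \frac{2}{87} = \frac{3500}{29}$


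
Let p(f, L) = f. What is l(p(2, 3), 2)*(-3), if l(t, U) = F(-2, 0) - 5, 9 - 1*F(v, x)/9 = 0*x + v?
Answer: -282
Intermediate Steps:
F(v, x) = 81 - 9*v (F(v, x) = 81 - 9*(0*x + v) = 81 - 9*(0 + v) = 81 - 9*v)
l(t, U) = 94 (l(t, U) = (81 - 9*(-2)) - 5 = (81 + 18) - 5 = 99 - 5 = 94)
l(p(2, 3), 2)*(-3) = 94*(-3) = -282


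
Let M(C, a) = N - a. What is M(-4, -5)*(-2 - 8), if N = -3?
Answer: -20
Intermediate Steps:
M(C, a) = -3 - a
M(-4, -5)*(-2 - 8) = (-3 - 1*(-5))*(-2 - 8) = (-3 + 5)*(-10) = 2*(-10) = -20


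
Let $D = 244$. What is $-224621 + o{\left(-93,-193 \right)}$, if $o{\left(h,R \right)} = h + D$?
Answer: $-224470$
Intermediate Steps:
$o{\left(h,R \right)} = 244 + h$ ($o{\left(h,R \right)} = h + 244 = 244 + h$)
$-224621 + o{\left(-93,-193 \right)} = -224621 + \left(244 - 93\right) = -224621 + 151 = -224470$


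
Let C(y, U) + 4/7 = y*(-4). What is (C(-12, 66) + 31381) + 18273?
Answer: 347910/7 ≈ 49701.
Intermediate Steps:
C(y, U) = -4/7 - 4*y (C(y, U) = -4/7 + y*(-4) = -4/7 - 4*y)
(C(-12, 66) + 31381) + 18273 = ((-4/7 - 4*(-12)) + 31381) + 18273 = ((-4/7 + 48) + 31381) + 18273 = (332/7 + 31381) + 18273 = 219999/7 + 18273 = 347910/7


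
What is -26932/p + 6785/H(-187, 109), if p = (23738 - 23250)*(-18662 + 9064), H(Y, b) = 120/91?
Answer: 36149501291/7025736 ≈ 5145.3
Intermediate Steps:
H(Y, b) = 120/91 (H(Y, b) = 120*(1/91) = 120/91)
p = -4683824 (p = 488*(-9598) = -4683824)
-26932/p + 6785/H(-187, 109) = -26932/(-4683824) + 6785/(120/91) = -26932*(-1/4683824) + 6785*(91/120) = 6733/1170956 + 123487/24 = 36149501291/7025736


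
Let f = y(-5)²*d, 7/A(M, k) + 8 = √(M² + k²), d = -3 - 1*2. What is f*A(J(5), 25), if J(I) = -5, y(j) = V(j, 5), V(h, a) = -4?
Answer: -2240/293 - 1400*√26/293 ≈ -32.009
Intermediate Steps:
y(j) = -4
d = -5 (d = -3 - 2 = -5)
A(M, k) = 7/(-8 + √(M² + k²))
f = -80 (f = (-4)²*(-5) = 16*(-5) = -80)
f*A(J(5), 25) = -560/(-8 + √((-5)² + 25²)) = -560/(-8 + √(25 + 625)) = -560/(-8 + √650) = -560/(-8 + 5*√26)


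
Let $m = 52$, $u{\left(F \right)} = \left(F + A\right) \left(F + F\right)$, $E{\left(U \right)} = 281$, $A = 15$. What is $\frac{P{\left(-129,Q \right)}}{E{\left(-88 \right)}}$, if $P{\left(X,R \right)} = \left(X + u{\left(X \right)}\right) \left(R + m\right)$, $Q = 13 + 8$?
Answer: $\frac{2137659}{281} \approx 7607.3$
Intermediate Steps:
$u{\left(F \right)} = 2 F \left(15 + F\right)$ ($u{\left(F \right)} = \left(F + 15\right) \left(F + F\right) = \left(15 + F\right) 2 F = 2 F \left(15 + F\right)$)
$Q = 21$
$P{\left(X,R \right)} = \left(52 + R\right) \left(X + 2 X \left(15 + X\right)\right)$ ($P{\left(X,R \right)} = \left(X + 2 X \left(15 + X\right)\right) \left(R + 52\right) = \left(X + 2 X \left(15 + X\right)\right) \left(52 + R\right) = \left(52 + R\right) \left(X + 2 X \left(15 + X\right)\right)$)
$\frac{P{\left(-129,Q \right)}}{E{\left(-88 \right)}} = \frac{\left(-129\right) \left(1612 + 21 + 104 \left(-129\right) + 2 \cdot 21 \left(15 - 129\right)\right)}{281} = - 129 \left(1612 + 21 - 13416 + 2 \cdot 21 \left(-114\right)\right) \frac{1}{281} = - 129 \left(1612 + 21 - 13416 - 4788\right) \frac{1}{281} = \left(-129\right) \left(-16571\right) \frac{1}{281} = 2137659 \cdot \frac{1}{281} = \frac{2137659}{281}$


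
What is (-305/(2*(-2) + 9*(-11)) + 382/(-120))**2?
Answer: 1885129/38192400 ≈ 0.049359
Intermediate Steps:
(-305/(2*(-2) + 9*(-11)) + 382/(-120))**2 = (-305/(-4 - 99) + 382*(-1/120))**2 = (-305/(-103) - 191/60)**2 = (-305*(-1/103) - 191/60)**2 = (305/103 - 191/60)**2 = (-1373/6180)**2 = 1885129/38192400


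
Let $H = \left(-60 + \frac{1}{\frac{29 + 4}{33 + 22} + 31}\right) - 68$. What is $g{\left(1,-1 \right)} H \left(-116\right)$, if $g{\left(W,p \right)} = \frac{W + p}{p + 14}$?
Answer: $0$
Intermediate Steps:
$g{\left(W,p \right)} = \frac{W + p}{14 + p}$
$H = - \frac{20219}{158}$ ($H = \left(-60 + \frac{1}{\frac{33}{55} + 31}\right) - 68 = \left(-60 + \frac{1}{33 \cdot \frac{1}{55} + 31}\right) - 68 = \left(-60 + \frac{1}{\frac{3}{5} + 31}\right) - 68 = \left(-60 + \frac{1}{\frac{158}{5}}\right) - 68 = \left(-60 + \frac{5}{158}\right) - 68 = - \frac{9475}{158} - 68 = - \frac{20219}{158} \approx -127.97$)
$g{\left(1,-1 \right)} H \left(-116\right) = \frac{1 - 1}{14 - 1} \left(- \frac{20219}{158}\right) \left(-116\right) = \frac{1}{13} \cdot 0 \left(- \frac{20219}{158}\right) \left(-116\right) = 0 \left(- \frac{20219}{158}\right) \left(-116\right) = 0 \left(-116\right) = 0$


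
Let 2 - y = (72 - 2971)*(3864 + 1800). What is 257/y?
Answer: 257/16419938 ≈ 1.5652e-5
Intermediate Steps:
y = 16419938 (y = 2 - (72 - 2971)*(3864 + 1800) = 2 - (-2899)*5664 = 2 - 1*(-16419936) = 2 + 16419936 = 16419938)
257/y = 257/16419938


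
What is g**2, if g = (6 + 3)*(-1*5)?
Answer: 2025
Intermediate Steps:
g = -45 (g = 9*(-5) = -45)
g**2 = (-45)**2 = 2025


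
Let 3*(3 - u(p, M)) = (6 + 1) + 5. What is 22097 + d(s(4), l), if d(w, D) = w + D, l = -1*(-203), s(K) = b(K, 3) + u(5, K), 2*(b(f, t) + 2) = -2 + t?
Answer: 44595/2 ≈ 22298.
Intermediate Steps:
u(p, M) = -1 (u(p, M) = 3 - ((6 + 1) + 5)/3 = 3 - (7 + 5)/3 = 3 - ⅓*12 = 3 - 4 = -1)
b(f, t) = -3 + t/2 (b(f, t) = -2 + (-2 + t)/2 = -2 + (-1 + t/2) = -3 + t/2)
s(K) = -5/2 (s(K) = (-3 + (½)*3) - 1 = (-3 + 3/2) - 1 = -3/2 - 1 = -5/2)
l = 203
d(w, D) = D + w
22097 + d(s(4), l) = 22097 + (203 - 5/2) = 22097 + 401/2 = 44595/2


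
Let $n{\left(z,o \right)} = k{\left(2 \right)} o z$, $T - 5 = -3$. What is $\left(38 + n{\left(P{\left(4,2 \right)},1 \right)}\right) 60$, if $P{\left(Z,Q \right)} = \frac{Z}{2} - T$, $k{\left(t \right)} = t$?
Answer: $2280$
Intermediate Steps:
$T = 2$ ($T = 5 - 3 = 2$)
$P{\left(Z,Q \right)} = -2 + \frac{Z}{2}$ ($P{\left(Z,Q \right)} = \frac{Z}{2} - 2 = -2 + \frac{Z}{2}$)
$n{\left(z,o \right)} = 2 o z$
$\left(38 + n{\left(P{\left(4,2 \right)},1 \right)}\right) 60 = \left(38 + 2 \cdot 1 \left(-2 + \frac{1}{2} \cdot 4\right)\right) 60 = \left(38 + 2 \cdot 1 \left(-2 + 2\right)\right) 60 = \left(38 + 2 \cdot 1 \cdot 0\right) 60 = \left(38 + 0\right) 60 = 38 \cdot 60 = 2280$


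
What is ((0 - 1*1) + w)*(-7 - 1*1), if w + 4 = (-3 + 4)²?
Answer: 32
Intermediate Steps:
w = -3 (w = -4 + (-3 + 4)² = -4 + 1² = -4 + 1 = -3)
((0 - 1*1) + w)*(-7 - 1*1) = ((0 - 1*1) - 3)*(-7 - 1*1) = ((0 - 1) - 3)*(-7 - 1) = (-1 - 3)*(-8) = -4*(-8) = 32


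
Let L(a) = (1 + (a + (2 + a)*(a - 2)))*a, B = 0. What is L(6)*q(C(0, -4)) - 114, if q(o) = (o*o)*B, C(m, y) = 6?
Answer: -114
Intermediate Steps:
q(o) = 0 (q(o) = (o*o)*0 = o²*0 = 0)
L(a) = a*(1 + a + (-2 + a)*(2 + a)) (L(a) = (1 + (a + (2 + a)*(-2 + a)))*a = (1 + (a + (-2 + a)*(2 + a)))*a = (1 + a + (-2 + a)*(2 + a))*a = a*(1 + a + (-2 + a)*(2 + a)))
L(6)*q(C(0, -4)) - 114 = (6*(-3 + 6 + 6²))*0 - 114 = (6*(-3 + 6 + 36))*0 - 114 = (6*39)*0 - 114 = 234*0 - 114 = 0 - 114 = -114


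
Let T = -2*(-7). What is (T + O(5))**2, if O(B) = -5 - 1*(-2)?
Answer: 121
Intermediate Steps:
T = 14
O(B) = -3 (O(B) = -5 + 2 = -3)
(T + O(5))**2 = (14 - 3)**2 = 11**2 = 121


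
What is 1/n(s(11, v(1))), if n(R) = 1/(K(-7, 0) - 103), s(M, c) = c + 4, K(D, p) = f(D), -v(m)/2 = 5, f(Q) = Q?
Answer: -110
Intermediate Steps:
v(m) = -10 (v(m) = -2*5 = -10)
K(D, p) = D
s(M, c) = 4 + c
n(R) = -1/110 (n(R) = 1/(-7 - 103) = 1/(-110) = -1/110)
1/n(s(11, v(1))) = 1/(-1/110) = -110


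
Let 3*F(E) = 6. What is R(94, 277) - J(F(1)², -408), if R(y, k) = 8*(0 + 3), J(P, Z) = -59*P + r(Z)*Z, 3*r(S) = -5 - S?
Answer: 55068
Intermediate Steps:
F(E) = 2 (F(E) = (⅓)*6 = 2)
r(S) = -5/3 - S/3 (r(S) = (-5 - S)/3 = -5/3 - S/3)
J(P, Z) = -59*P + Z*(-5/3 - Z/3) (J(P, Z) = -59*P + (-5/3 - Z/3)*Z = -59*P + Z*(-5/3 - Z/3))
R(y, k) = 24 (R(y, k) = 8*3 = 24)
R(94, 277) - J(F(1)², -408) = 24 - (-59*2² - ⅓*(-408)*(5 - 408)) = 24 - (-59*4 - ⅓*(-408)*(-403)) = 24 - (-236 - 54808) = 24 - 1*(-55044) = 24 + 55044 = 55068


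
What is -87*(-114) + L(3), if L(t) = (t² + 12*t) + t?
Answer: 9966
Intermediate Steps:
L(t) = t² + 13*t
-87*(-114) + L(3) = -87*(-114) + 3*(13 + 3) = 9918 + 3*16 = 9918 + 48 = 9966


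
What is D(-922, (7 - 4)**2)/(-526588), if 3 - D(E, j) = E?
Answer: -925/526588 ≈ -0.0017566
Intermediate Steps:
D(E, j) = 3 - E
D(-922, (7 - 4)**2)/(-526588) = (3 - 1*(-922))/(-526588) = (3 + 922)*(-1/526588) = 925*(-1/526588) = -925/526588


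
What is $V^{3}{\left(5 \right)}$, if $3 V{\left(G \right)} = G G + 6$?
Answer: $\frac{29791}{27} \approx 1103.4$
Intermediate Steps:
$V{\left(G \right)} = 2 + \frac{G^{2}}{3}$ ($V{\left(G \right)} = \frac{G G + 6}{3} = \frac{G^{2} + 6}{3} = \frac{6 + G^{2}}{3} = 2 + \frac{G^{2}}{3}$)
$V^{3}{\left(5 \right)} = \left(2 + \frac{5^{2}}{3}\right)^{3} = \left(2 + \frac{1}{3} \cdot 25\right)^{3} = \left(2 + \frac{25}{3}\right)^{3} = \left(\frac{31}{3}\right)^{3} = \frac{29791}{27}$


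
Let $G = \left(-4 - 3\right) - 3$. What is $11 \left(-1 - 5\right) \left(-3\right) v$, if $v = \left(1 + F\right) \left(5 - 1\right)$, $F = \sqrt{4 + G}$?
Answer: $792 + 792 i \sqrt{6} \approx 792.0 + 1940.0 i$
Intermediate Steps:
$G = -10$ ($G = \left(-4 - 3\right) - 3 = -7 - 3 = -10$)
$F = i \sqrt{6}$ ($F = \sqrt{4 - 10} = \sqrt{-6} = i \sqrt{6} \approx 2.4495 i$)
$v = 4 + 4 i \sqrt{6}$ ($v = \left(1 + i \sqrt{6}\right) \left(5 - 1\right) = \left(1 + i \sqrt{6}\right) 4 = 4 + 4 i \sqrt{6} \approx 4.0 + 9.798 i$)
$11 \left(-1 - 5\right) \left(-3\right) v = 11 \left(-1 - 5\right) \left(-3\right) \left(4 + 4 i \sqrt{6}\right) = 11 \left(\left(-6\right) \left(-3\right)\right) \left(4 + 4 i \sqrt{6}\right) = 11 \cdot 18 \left(4 + 4 i \sqrt{6}\right) = 198 \left(4 + 4 i \sqrt{6}\right) = 792 + 792 i \sqrt{6}$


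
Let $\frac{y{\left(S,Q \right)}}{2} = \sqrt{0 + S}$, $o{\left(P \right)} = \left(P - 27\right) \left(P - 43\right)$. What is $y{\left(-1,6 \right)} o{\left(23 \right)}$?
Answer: $160 i \approx 160.0 i$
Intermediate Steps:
$o{\left(P \right)} = \left(-43 + P\right) \left(-27 + P\right)$ ($o{\left(P \right)} = \left(-27 + P\right) \left(-43 + P\right) = \left(-43 + P\right) \left(-27 + P\right)$)
$y{\left(S,Q \right)} = 2 \sqrt{S}$ ($y{\left(S,Q \right)} = 2 \sqrt{0 + S} = 2 \sqrt{S}$)
$y{\left(-1,6 \right)} o{\left(23 \right)} = 2 \sqrt{-1} \left(1161 + 23^{2} - 1610\right) = 2 i \left(1161 + 529 - 1610\right) = 2 i 80 = 160 i$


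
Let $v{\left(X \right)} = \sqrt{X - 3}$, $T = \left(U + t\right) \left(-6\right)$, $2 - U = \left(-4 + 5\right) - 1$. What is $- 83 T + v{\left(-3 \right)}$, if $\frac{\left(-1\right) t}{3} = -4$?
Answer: $6972 + i \sqrt{6} \approx 6972.0 + 2.4495 i$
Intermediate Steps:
$t = 12$ ($t = \left(-3\right) \left(-4\right) = 12$)
$U = 2$ ($U = 2 - \left(\left(-4 + 5\right) - 1\right) = 2 - \left(1 - 1\right) = 2 - 0 = 2 + 0 = 2$)
$T = -84$ ($T = \left(2 + 12\right) \left(-6\right) = 14 \left(-6\right) = -84$)
$v{\left(X \right)} = \sqrt{-3 + X}$
$- 83 T + v{\left(-3 \right)} = \left(-83\right) \left(-84\right) + \sqrt{-3 - 3} = 6972 + \sqrt{-6} = 6972 + i \sqrt{6}$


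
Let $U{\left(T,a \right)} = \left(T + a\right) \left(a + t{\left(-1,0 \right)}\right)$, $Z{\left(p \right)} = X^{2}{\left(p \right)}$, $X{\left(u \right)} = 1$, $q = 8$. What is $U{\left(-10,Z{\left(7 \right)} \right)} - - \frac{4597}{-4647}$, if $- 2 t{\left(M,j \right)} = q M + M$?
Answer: $- \frac{469247}{9294} \approx -50.489$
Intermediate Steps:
$t{\left(M,j \right)} = - \frac{9 M}{2}$ ($t{\left(M,j \right)} = - \frac{8 M + M}{2} = - \frac{9 M}{2}$)
$Z{\left(p \right)} = 1$ ($Z{\left(p \right)} = 1^{2} = 1$)
$U{\left(T,a \right)} = \left(\frac{9}{2} + a\right) \left(T + a\right)$ ($U{\left(T,a \right)} = \left(T + a\right) \left(a - - \frac{9}{2}\right) = \left(T + a\right) \left(a + \frac{9}{2}\right) = \left(T + a\right) \left(\frac{9}{2} + a\right) = \left(\frac{9}{2} + a\right) \left(T + a\right)$)
$U{\left(-10,Z{\left(7 \right)} \right)} - - \frac{4597}{-4647} = \left(1^{2} + \frac{9}{2} \left(-10\right) + \frac{9}{2} \cdot 1 - 10\right) - - \frac{4597}{-4647} = \left(1 - 45 + \frac{9}{2} - 10\right) - \left(-4597\right) \left(- \frac{1}{4647}\right) = - \frac{99}{2} - \frac{4597}{4647} = - \frac{469247}{9294}$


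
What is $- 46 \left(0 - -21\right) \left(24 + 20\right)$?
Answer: $-42504$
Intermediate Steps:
$- 46 \left(0 - -21\right) \left(24 + 20\right) = - 46 \left(0 + 21\right) 44 = \left(-46\right) 21 \cdot 44 = \left(-966\right) 44 = -42504$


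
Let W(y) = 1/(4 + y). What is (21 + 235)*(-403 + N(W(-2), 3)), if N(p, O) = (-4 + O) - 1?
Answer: -103680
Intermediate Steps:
N(p, O) = -5 + O
(21 + 235)*(-403 + N(W(-2), 3)) = (21 + 235)*(-403 + (-5 + 3)) = 256*(-403 - 2) = 256*(-405) = -103680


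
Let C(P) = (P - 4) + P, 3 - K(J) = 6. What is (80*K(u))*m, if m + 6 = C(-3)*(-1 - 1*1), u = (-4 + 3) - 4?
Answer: -3360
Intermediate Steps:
u = -5 (u = -1 - 4 = -5)
K(J) = -3 (K(J) = 3 - 1*6 = 3 - 6 = -3)
C(P) = -4 + 2*P (C(P) = (-4 + P) + P = -4 + 2*P)
m = 14 (m = -6 + (-4 + 2*(-3))*(-1 - 1*1) = -6 + (-4 - 6)*(-1 - 1) = -6 - 10*(-2) = -6 + 20 = 14)
(80*K(u))*m = (80*(-3))*14 = -240*14 = -3360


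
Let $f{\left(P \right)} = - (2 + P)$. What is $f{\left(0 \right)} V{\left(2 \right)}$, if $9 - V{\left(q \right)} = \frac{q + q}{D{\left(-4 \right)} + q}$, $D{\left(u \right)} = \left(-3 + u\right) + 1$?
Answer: $-20$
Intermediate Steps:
$D{\left(u \right)} = -2 + u$
$f{\left(P \right)} = -2 - P$
$V{\left(q \right)} = 9 - \frac{2 q}{-6 + q}$ ($V{\left(q \right)} = 9 - \frac{q + q}{\left(-2 - 4\right) + q} = 9 - \frac{2 q}{-6 + q}$)
$f{\left(0 \right)} V{\left(2 \right)} = \left(-2 - 0\right) \frac{-54 + 7 \cdot 2}{-6 + 2} = \left(-2 + 0\right) \frac{-54 + 14}{-4} = - 2 \left(\left(- \frac{1}{4}\right) \left(-40\right)\right) = \left(-2\right) 10 = -20$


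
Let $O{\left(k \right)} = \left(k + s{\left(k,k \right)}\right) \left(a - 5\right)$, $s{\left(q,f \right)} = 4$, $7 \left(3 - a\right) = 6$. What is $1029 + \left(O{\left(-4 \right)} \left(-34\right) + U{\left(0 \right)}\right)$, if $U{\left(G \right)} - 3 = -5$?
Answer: $1027$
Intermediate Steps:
$a = \frac{15}{7}$ ($a = 3 - \frac{6}{7} = \frac{15}{7} \approx 2.1429$)
$U{\left(G \right)} = -2$ ($U{\left(G \right)} = 3 - 5 = -2$)
$O{\left(k \right)} = - \frac{80}{7} - \frac{20 k}{7}$ ($O{\left(k \right)} = \left(k + 4\right) \left(\frac{15}{7} - 5\right) = \left(4 + k\right) \left(- \frac{20}{7}\right) = - \frac{80}{7} - \frac{20 k}{7}$)
$1029 + \left(O{\left(-4 \right)} \left(-34\right) + U{\left(0 \right)}\right) = 1029 - \left(2 - \left(- \frac{80}{7} - - \frac{80}{7}\right) \left(-34\right)\right) = 1029 - \left(2 - \left(- \frac{80}{7} + \frac{80}{7}\right) \left(-34\right)\right) = 1029 + \left(0 \left(-34\right) - 2\right) = 1029 + \left(0 - 2\right) = 1029 - 2 = 1027$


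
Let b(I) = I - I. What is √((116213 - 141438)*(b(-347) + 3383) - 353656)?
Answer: I*√85689831 ≈ 9256.9*I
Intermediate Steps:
b(I) = 0
√((116213 - 141438)*(b(-347) + 3383) - 353656) = √((116213 - 141438)*(0 + 3383) - 353656) = √(-25225*3383 - 353656) = √(-85336175 - 353656) = √(-85689831) = I*√85689831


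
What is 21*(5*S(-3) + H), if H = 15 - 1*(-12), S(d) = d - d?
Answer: 567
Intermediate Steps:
S(d) = 0
H = 27 (H = 15 + 12 = 27)
21*(5*S(-3) + H) = 21*(5*0 + 27) = 21*(0 + 27) = 21*27 = 567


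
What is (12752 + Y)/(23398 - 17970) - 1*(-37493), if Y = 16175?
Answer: 203540931/5428 ≈ 37498.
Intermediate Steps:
(12752 + Y)/(23398 - 17970) - 1*(-37493) = (12752 + 16175)/(23398 - 17970) - 1*(-37493) = 28927/5428 + 37493 = 203540931/5428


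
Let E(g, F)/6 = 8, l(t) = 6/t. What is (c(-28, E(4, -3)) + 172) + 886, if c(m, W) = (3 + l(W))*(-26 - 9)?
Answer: 7589/8 ≈ 948.63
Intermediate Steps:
E(g, F) = 48 (E(g, F) = 6*8 = 48)
c(m, W) = -105 - 210/W (c(m, W) = (3 + 6/W)*(-26 - 9) = (3 + 6/W)*(-35) = -105 - 210/W)
(c(-28, E(4, -3)) + 172) + 886 = ((-105 - 210/48) + 172) + 886 = ((-105 - 210*1/48) + 172) + 886 = ((-105 - 35/8) + 172) + 886 = (-875/8 + 172) + 886 = 501/8 + 886 = 7589/8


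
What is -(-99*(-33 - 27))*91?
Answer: -540540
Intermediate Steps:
-(-99*(-33 - 27))*91 = -(-99*(-60))*91 = -5940*91 = -1*540540 = -540540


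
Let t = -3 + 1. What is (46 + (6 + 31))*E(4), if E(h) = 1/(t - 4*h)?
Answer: -83/18 ≈ -4.6111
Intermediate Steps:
t = -2
E(h) = 1/(-2 - 4*h)
(46 + (6 + 31))*E(4) = (46 + (6 + 31))*(-1/(2 + 4*4)) = (46 + 37)*(-1/(2 + 16)) = 83*(-1/18) = -83/18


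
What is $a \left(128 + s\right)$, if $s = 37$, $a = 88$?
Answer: $14520$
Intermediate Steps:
$a \left(128 + s\right) = 88 \left(128 + 37\right) = 88 \cdot 165 = 14520$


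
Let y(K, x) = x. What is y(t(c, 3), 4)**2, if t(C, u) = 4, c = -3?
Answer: 16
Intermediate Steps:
y(t(c, 3), 4)**2 = 4**2 = 16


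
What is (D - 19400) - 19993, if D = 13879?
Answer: -25514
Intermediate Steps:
(D - 19400) - 19993 = (13879 - 19400) - 19993 = -5521 - 19993 = -25514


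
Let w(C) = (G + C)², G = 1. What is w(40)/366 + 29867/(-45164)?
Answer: 32494681/8265012 ≈ 3.9316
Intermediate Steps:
w(C) = (1 + C)²
w(40)/366 + 29867/(-45164) = (1 + 40)²/366 + 29867/(-45164) = 41²*(1/366) + 29867*(-1/45164) = 1681*(1/366) - 29867/45164 = 1681/366 - 29867/45164 = 32494681/8265012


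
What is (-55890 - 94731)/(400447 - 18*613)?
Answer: -150621/389413 ≈ -0.38679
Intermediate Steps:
(-55890 - 94731)/(400447 - 18*613) = -150621/(400447 - 11034) = -150621/389413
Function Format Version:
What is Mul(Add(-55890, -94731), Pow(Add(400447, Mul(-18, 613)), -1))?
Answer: Rational(-150621, 389413) ≈ -0.38679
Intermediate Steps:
Mul(Add(-55890, -94731), Pow(Add(400447, Mul(-18, 613)), -1)) = Mul(-150621, Pow(Add(400447, -11034), -1)) = Mul(-150621, Pow(389413, -1)) = Mul(-150621, Rational(1, 389413)) = Rational(-150621, 389413)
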